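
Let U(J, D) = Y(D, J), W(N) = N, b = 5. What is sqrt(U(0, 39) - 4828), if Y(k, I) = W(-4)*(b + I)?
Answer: 4*I*sqrt(303) ≈ 69.628*I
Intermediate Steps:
Y(k, I) = -20 - 4*I (Y(k, I) = -4*(5 + I) = -20 - 4*I)
U(J, D) = -20 - 4*J
sqrt(U(0, 39) - 4828) = sqrt((-20 - 4*0) - 4828) = sqrt((-20 + 0) - 4828) = sqrt(-20 - 4828) = sqrt(-4848) = 4*I*sqrt(303)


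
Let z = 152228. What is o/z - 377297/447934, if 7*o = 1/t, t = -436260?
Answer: -87698331937461527/104117087116978320 ≈ -0.84231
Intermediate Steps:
o = -1/3053820 (o = (⅐)/(-436260) = (⅐)*(-1/436260) = -1/3053820 ≈ -3.2746e-7)
o/z - 377297/447934 = -1/3053820/152228 - 377297/447934 = -1/3053820*1/152228 - 377297*1/447934 = -1/464876910960 - 377297/447934 = -87698331937461527/104117087116978320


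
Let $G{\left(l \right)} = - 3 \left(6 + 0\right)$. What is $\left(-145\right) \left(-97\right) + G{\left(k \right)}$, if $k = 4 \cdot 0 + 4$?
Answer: $14047$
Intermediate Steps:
$k = 4$ ($k = 0 + 4 = 4$)
$G{\left(l \right)} = -18$ ($G{\left(l \right)} = \left(-3\right) 6 = -18$)
$\left(-145\right) \left(-97\right) + G{\left(k \right)} = \left(-145\right) \left(-97\right) - 18 = 14065 - 18 = 14047$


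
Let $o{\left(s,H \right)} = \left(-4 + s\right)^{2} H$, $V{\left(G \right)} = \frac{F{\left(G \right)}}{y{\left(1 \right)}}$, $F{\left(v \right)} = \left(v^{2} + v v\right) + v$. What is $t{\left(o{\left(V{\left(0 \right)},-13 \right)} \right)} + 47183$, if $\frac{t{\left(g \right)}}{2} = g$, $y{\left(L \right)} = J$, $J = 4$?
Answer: $46767$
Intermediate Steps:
$F{\left(v \right)} = v + 2 v^{2}$ ($F{\left(v \right)} = \left(v^{2} + v^{2}\right) + v = 2 v^{2} + v = v + 2 v^{2}$)
$y{\left(L \right)} = 4$
$V{\left(G \right)} = \frac{G \left(1 + 2 G\right)}{4}$
$o{\left(s,H \right)} = H \left(-4 + s\right)^{2}$
$t{\left(g \right)} = 2 g$
$t{\left(o{\left(V{\left(0 \right)},-13 \right)} \right)} + 47183 = 2 \left(- 13 \left(-4 + \frac{1}{4} \cdot 0 \left(1 + 2 \cdot 0\right)\right)^{2}\right) + 47183 = 2 \left(- 13 \left(-4 + \frac{1}{4} \cdot 0 \left(1 + 0\right)\right)^{2}\right) + 47183 = 2 \left(- 13 \left(-4 + \frac{1}{4} \cdot 0 \cdot 1\right)^{2}\right) + 47183 = 2 \left(- 13 \left(-4 + 0\right)^{2}\right) + 47183 = 2 \left(- 13 \left(-4\right)^{2}\right) + 47183 = 2 \left(\left(-13\right) 16\right) + 47183 = 2 \left(-208\right) + 47183 = -416 + 47183 = 46767$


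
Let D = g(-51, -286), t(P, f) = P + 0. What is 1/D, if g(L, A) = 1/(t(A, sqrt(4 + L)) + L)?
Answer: -337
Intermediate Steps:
t(P, f) = P
g(L, A) = 1/(A + L)
D = -1/337 (D = 1/(-286 - 51) = 1/(-337) = -1/337 ≈ -0.0029674)
1/D = 1/(-1/337) = -337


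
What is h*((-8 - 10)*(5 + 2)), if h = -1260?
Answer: 158760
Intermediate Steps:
h*((-8 - 10)*(5 + 2)) = -1260*(-8 - 10)*(5 + 2) = -(-22680)*7 = -1260*(-126) = 158760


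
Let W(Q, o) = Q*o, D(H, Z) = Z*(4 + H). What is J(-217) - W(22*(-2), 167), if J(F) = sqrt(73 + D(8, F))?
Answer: 7348 + I*sqrt(2531) ≈ 7348.0 + 50.309*I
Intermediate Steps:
J(F) = sqrt(73 + 12*F) (J(F) = sqrt(73 + F*(4 + 8)) = sqrt(73 + F*12) = sqrt(73 + 12*F))
J(-217) - W(22*(-2), 167) = sqrt(73 + 12*(-217)) - 22*(-2)*167 = sqrt(73 - 2604) - (-44)*167 = sqrt(-2531) - 1*(-7348) = I*sqrt(2531) + 7348 = 7348 + I*sqrt(2531)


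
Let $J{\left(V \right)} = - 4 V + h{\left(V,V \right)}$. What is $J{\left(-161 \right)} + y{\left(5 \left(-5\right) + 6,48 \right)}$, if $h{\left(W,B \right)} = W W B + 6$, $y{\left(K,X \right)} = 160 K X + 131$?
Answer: $-4318420$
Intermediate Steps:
$y{\left(K,X \right)} = 131 + 160 K X$ ($y{\left(K,X \right)} = 160 K X + 131 = 131 + 160 K X$)
$h{\left(W,B \right)} = 6 + B W^{2}$ ($h{\left(W,B \right)} = W^{2} B + 6 = B W^{2} + 6 = 6 + B W^{2}$)
$J{\left(V \right)} = 6 + V^{3} - 4 V$ ($J{\left(V \right)} = - 4 V + \left(6 + V V^{2}\right) = - 4 V + \left(6 + V^{3}\right) = 6 + V^{3} - 4 V$)
$J{\left(-161 \right)} + y{\left(5 \left(-5\right) + 6,48 \right)} = \left(6 + \left(-161\right)^{3} - -644\right) + \left(131 + 160 \left(5 \left(-5\right) + 6\right) 48\right) = \left(6 - 4173281 + 644\right) + \left(131 + 160 \left(-25 + 6\right) 48\right) = -4172631 + \left(131 + 160 \left(-19\right) 48\right) = -4172631 + \left(131 - 145920\right) = -4172631 - 145789 = -4318420$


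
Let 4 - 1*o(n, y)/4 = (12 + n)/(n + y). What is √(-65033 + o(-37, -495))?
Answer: I*√1150089038/133 ≈ 254.98*I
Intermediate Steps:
o(n, y) = 16 - 4*(12 + n)/(n + y)
√(-65033 + o(-37, -495)) = √(-65033 + 4*(-12 + 3*(-37) + 4*(-495))/(-37 - 495)) = √(-65033 + 4*(-12 - 111 - 1980)/(-532)) = √(-65033 + 4*(-1/532)*(-2103)) = √(-65033 + 2103/133) = √(-8647286/133) = I*√1150089038/133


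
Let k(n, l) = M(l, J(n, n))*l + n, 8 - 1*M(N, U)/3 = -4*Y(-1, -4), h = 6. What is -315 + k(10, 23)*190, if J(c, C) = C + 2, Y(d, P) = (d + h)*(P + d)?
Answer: -1204535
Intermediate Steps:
Y(d, P) = (6 + d)*(P + d) (Y(d, P) = (d + 6)*(P + d) = (6 + d)*(P + d))
J(c, C) = 2 + C
M(N, U) = -276 (M(N, U) = 24 - (-12)*((-1)**2 + 6*(-4) + 6*(-1) - 4*(-1)) = 24 - (-12)*(1 - 24 - 6 + 4) = 24 - (-12)*(-25) = 24 - 3*100 = 24 - 300 = -276)
k(n, l) = n - 276*l (k(n, l) = -276*l + n = n - 276*l)
-315 + k(10, 23)*190 = -315 + (10 - 276*23)*190 = -315 + (10 - 6348)*190 = -315 - 6338*190 = -315 - 1204220 = -1204535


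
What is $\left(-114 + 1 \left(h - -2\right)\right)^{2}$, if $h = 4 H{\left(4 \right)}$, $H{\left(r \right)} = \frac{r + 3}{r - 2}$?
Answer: $9604$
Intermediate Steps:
$H{\left(r \right)} = \frac{3 + r}{-2 + r}$
$h = 14$ ($h = 4 \frac{3 + 4}{-2 + 4} = 4 \cdot \frac{1}{2} \cdot 7 = 4 \cdot \frac{7}{2} = 14$)
$\left(-114 + 1 \left(h - -2\right)\right)^{2} = \left(-114 + 1 \left(14 - -2\right)\right)^{2} = \left(-114 + 1 \left(14 + 2\right)\right)^{2} = \left(-114 + 1 \cdot 16\right)^{2} = \left(-114 + 16\right)^{2} = \left(-98\right)^{2} = 9604$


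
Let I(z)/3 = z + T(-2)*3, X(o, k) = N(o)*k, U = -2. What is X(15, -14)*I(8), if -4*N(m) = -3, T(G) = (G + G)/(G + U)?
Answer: -693/2 ≈ -346.50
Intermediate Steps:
T(G) = 2*G/(-2 + G) (T(G) = (G + G)/(G - 2) = (2*G)/(-2 + G) = 2*G/(-2 + G))
N(m) = ¾ (N(m) = -¼*(-3) = ¾)
X(o, k) = 3*k/4
I(z) = 9 + 3*z (I(z) = 3*(z + (2*(-2)/(-2 - 2))*3) = 3*(z + (2*(-2)/(-4))*3) = 3*(z + (2*(-2)*(-¼))*3) = 3*(z + 1*3) = 3*(z + 3) = 3*(3 + z) = 9 + 3*z)
X(15, -14)*I(8) = ((¾)*(-14))*(9 + 3*8) = -21*(9 + 24)/2 = -21/2*33 = -693/2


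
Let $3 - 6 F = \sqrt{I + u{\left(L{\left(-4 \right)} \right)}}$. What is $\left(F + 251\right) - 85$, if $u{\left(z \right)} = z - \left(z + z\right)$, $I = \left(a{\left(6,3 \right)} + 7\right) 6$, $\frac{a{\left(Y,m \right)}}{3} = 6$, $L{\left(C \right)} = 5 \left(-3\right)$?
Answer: $\frac{333}{2} - \frac{\sqrt{165}}{6} \approx 164.36$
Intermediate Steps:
$L{\left(C \right)} = -15$
$a{\left(Y,m \right)} = 18$ ($a{\left(Y,m \right)} = 3 \cdot 6 = 18$)
$I = 150$ ($I = \left(18 + 7\right) 6 = 25 \cdot 6 = 150$)
$u{\left(z \right)} = - z$ ($u{\left(z \right)} = z - 2 z = - z$)
$F = \frac{1}{2} - \frac{\sqrt{165}}{6}$ ($F = \frac{1}{2} - \frac{\sqrt{150 - -15}}{6} = \frac{1}{2} - \frac{\sqrt{150 + 15}}{6} = \frac{1}{2} - \frac{\sqrt{165}}{6} \approx -1.6409$)
$\left(F + 251\right) - 85 = \left(\left(\frac{1}{2} - \frac{\sqrt{165}}{6}\right) + 251\right) - 85 = \left(\frac{503}{2} - \frac{\sqrt{165}}{6}\right) - 85 = \frac{333}{2} - \frac{\sqrt{165}}{6}$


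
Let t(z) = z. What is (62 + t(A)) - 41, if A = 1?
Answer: 22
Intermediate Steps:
(62 + t(A)) - 41 = (62 + 1) - 41 = 63 - 41 = 22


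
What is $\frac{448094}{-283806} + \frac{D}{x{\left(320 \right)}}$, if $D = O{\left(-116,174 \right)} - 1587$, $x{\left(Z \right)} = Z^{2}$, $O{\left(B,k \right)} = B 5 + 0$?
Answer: $- \frac{23249916601}{14530867200} \approx -1.6$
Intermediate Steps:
$O{\left(B,k \right)} = 5 B$ ($O{\left(B,k \right)} = 5 B + 0 = 5 B$)
$D = -2167$ ($D = 5 \left(-116\right) - 1587 = -580 - 1587 = -2167$)
$\frac{448094}{-283806} + \frac{D}{x{\left(320 \right)}} = \frac{448094}{-283806} - \frac{2167}{320^{2}} = 448094 \left(- \frac{1}{283806}\right) - \frac{2167}{102400} = - \frac{224047}{141903} - \frac{2167}{102400} = - \frac{23249916601}{14530867200}$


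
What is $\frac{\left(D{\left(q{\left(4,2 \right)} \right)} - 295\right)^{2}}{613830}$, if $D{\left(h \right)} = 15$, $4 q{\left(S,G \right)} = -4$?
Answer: $\frac{1120}{8769} \approx 0.12772$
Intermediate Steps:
$q{\left(S,G \right)} = -1$ ($q{\left(S,G \right)} = \frac{1}{4} \left(-4\right) = -1$)
$\frac{\left(D{\left(q{\left(4,2 \right)} \right)} - 295\right)^{2}}{613830} = \frac{\left(15 - 295\right)^{2}}{613830} = \left(-280\right)^{2} \cdot \frac{1}{613830} = 78400 \cdot \frac{1}{613830} = \frac{1120}{8769}$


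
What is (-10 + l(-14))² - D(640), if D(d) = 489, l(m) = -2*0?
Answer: -389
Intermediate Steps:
l(m) = 0
(-10 + l(-14))² - D(640) = (-10 + 0)² - 1*489 = (-10)² - 489 = 100 - 489 = -389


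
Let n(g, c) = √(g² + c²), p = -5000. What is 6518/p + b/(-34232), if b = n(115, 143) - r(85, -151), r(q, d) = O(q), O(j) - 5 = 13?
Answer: -3484909/2674375 - √33674/34232 ≈ -1.3084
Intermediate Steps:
O(j) = 18 (O(j) = 5 + 13 = 18)
n(g, c) = √(c² + g²)
r(q, d) = 18
b = -18 + √33674 (b = √(143² + 115²) - 1*18 = √(20449 + 13225) - 18 = √33674 - 18 = -18 + √33674 ≈ 165.50)
6518/p + b/(-34232) = 6518/(-5000) + (-18 + √33674)/(-34232) = 6518*(-1/5000) + (-18 + √33674)*(-1/34232) = -3259/2500 + (9/17116 - √33674/34232) = -3484909/2674375 - √33674/34232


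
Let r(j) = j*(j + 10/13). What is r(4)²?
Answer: 61504/169 ≈ 363.93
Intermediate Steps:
r(j) = j*(10/13 + j) (r(j) = j*(j + 10*(1/13)) = j*(j + 10/13) = j*(10/13 + j))
r(4)² = ((1/13)*4*(10 + 13*4))² = ((1/13)*4*(10 + 52))² = ((1/13)*4*62)² = (248/13)² = 61504/169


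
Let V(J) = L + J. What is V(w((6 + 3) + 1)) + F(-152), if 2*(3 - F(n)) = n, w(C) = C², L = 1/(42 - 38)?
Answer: 717/4 ≈ 179.25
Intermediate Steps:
L = ¼ (L = 1/4 = ¼ ≈ 0.25000)
F(n) = 3 - n/2
V(J) = ¼ + J
V(w((6 + 3) + 1)) + F(-152) = (¼ + ((6 + 3) + 1)²) + (3 - ½*(-152)) = (¼ + (9 + 1)²) + (3 + 76) = (¼ + 10²) + 79 = (¼ + 100) + 79 = 401/4 + 79 = 717/4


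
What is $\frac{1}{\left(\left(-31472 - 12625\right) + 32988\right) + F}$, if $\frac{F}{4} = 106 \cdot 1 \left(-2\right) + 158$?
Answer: $- \frac{1}{11325} \approx -8.83 \cdot 10^{-5}$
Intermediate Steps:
$F = -216$ ($F = 4 \left(106 \cdot 1 \left(-2\right) + 158\right) = 4 \left(106 \left(-2\right) + 158\right) = 4 \left(-212 + 158\right) = 4 \left(-54\right) = -216$)
$\frac{1}{\left(\left(-31472 - 12625\right) + 32988\right) + F} = \frac{1}{\left(\left(-31472 - 12625\right) + 32988\right) - 216} = \frac{1}{\left(-44097 + 32988\right) - 216} = \frac{1}{-11109 - 216} = \frac{1}{-11325} = - \frac{1}{11325}$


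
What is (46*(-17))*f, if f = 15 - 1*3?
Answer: -9384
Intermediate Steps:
f = 12 (f = 15 - 3 = 12)
(46*(-17))*f = (46*(-17))*12 = -782*12 = -9384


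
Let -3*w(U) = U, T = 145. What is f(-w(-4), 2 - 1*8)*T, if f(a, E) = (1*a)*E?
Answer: 1160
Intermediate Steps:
w(U) = -U/3
f(a, E) = E*a (f(a, E) = a*E = E*a)
f(-w(-4), 2 - 1*8)*T = ((2 - 1*8)*(-(-1)*(-4)/3))*145 = ((2 - 8)*(-1*4/3))*145 = -6*(-4/3)*145 = 8*145 = 1160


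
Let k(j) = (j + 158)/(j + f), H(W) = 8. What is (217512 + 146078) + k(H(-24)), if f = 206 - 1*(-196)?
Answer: 74536033/205 ≈ 3.6359e+5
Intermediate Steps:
f = 402 (f = 206 + 196 = 402)
k(j) = (158 + j)/(402 + j) (k(j) = (j + 158)/(j + 402) = (158 + j)/(402 + j))
(217512 + 146078) + k(H(-24)) = (217512 + 146078) + (158 + 8)/(402 + 8) = 363590 + 166/410 = 363590 + (1/410)*166 = 363590 + 83/205 = 74536033/205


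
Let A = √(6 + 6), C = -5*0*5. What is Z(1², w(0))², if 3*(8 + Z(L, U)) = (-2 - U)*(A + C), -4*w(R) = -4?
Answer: 76 + 32*√3 ≈ 131.43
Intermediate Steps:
w(R) = 1 (w(R) = -¼*(-4) = 1)
C = 0 (C = 0*5 = 0)
A = 2*√3 (A = √12 = 2*√3 ≈ 3.4641)
Z(L, U) = -8 + 2*√3*(-2 - U)/3 (Z(L, U) = -8 + ((-2 - U)*(2*√3 + 0))/3 = -8 + ((-2 - U)*(2*√3))/3 = -8 + (2*√3*(-2 - U))/3 = -8 + 2*√3*(-2 - U)/3)
Z(1², w(0))² = (-8 - 4*√3/3 - ⅔*1*√3)² = (-8 - 4*√3/3 - 2*√3/3)² = (-8 - 2*√3)²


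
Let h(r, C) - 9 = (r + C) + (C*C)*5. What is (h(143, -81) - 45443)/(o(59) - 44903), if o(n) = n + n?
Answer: 12567/44785 ≈ 0.28061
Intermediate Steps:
o(n) = 2*n
h(r, C) = 9 + C + r + 5*C**2 (h(r, C) = 9 + ((r + C) + (C*C)*5) = 9 + ((C + r) + C**2*5) = 9 + ((C + r) + 5*C**2) = 9 + (C + r + 5*C**2) = 9 + C + r + 5*C**2)
(h(143, -81) - 45443)/(o(59) - 44903) = ((9 - 81 + 143 + 5*(-81)**2) - 45443)/(2*59 - 44903) = ((9 - 81 + 143 + 5*6561) - 45443)/(118 - 44903) = ((9 - 81 + 143 + 32805) - 45443)/(-44785) = (32876 - 45443)*(-1/44785) = -12567*(-1/44785) = 12567/44785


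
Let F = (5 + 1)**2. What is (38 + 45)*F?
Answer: 2988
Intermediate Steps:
F = 36 (F = 6**2 = 36)
(38 + 45)*F = (38 + 45)*36 = 83*36 = 2988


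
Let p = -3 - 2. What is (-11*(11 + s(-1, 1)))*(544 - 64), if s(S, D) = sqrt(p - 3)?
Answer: -58080 - 10560*I*sqrt(2) ≈ -58080.0 - 14934.0*I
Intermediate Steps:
p = -5
s(S, D) = 2*I*sqrt(2) (s(S, D) = sqrt(-5 - 3) = sqrt(-8) = 2*I*sqrt(2))
(-11*(11 + s(-1, 1)))*(544 - 64) = (-11*(11 + 2*I*sqrt(2)))*(544 - 64) = (-121 - 22*I*sqrt(2))*480 = -58080 - 10560*I*sqrt(2)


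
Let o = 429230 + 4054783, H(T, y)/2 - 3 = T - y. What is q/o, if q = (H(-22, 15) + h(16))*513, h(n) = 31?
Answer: -6327/1494671 ≈ -0.0042330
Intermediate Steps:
H(T, y) = 6 - 2*y + 2*T (H(T, y) = 6 + 2*(T - y) = 6 + (-2*y + 2*T) = 6 - 2*y + 2*T)
o = 4484013
q = -18981 (q = ((6 - 2*15 + 2*(-22)) + 31)*513 = ((6 - 30 - 44) + 31)*513 = (-68 + 31)*513 = -37*513 = -18981)
q/o = -18981/4484013 = -18981*1/4484013 = -6327/1494671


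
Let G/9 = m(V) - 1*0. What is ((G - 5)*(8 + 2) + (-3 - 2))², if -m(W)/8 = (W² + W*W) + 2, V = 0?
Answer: 2235025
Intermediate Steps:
m(W) = -16 - 16*W² (m(W) = -8*((W² + W*W) + 2) = -8*((W² + W²) + 2) = -8*(2*W² + 2) = -8*(2 + 2*W²) = -16 - 16*W²)
G = -144 (G = 9*((-16 - 16*0²) - 1*0) = 9*((-16 - 16*0) + 0) = 9*((-16 + 0) + 0) = 9*(-16 + 0) = 9*(-16) = -144)
((G - 5)*(8 + 2) + (-3 - 2))² = ((-144 - 5)*(8 + 2) + (-3 - 2))² = (-149*10 - 5)² = (-1490 - 5)² = (-1495)² = 2235025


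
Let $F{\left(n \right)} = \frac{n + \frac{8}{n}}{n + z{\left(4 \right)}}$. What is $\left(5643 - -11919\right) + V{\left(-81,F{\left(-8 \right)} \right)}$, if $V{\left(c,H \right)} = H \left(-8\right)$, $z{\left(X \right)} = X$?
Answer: $17544$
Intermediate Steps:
$F{\left(n \right)} = \frac{n + \frac{8}{n}}{4 + n}$ ($F{\left(n \right)} = \frac{n + \frac{8}{n}}{n + 4} = \frac{n + \frac{8}{n}}{4 + n}$)
$V{\left(c,H \right)} = - 8 H$
$\left(5643 - -11919\right) + V{\left(-81,F{\left(-8 \right)} \right)} = \left(5643 - -11919\right) - 8 \frac{8 + \left(-8\right)^{2}}{\left(-8\right) \left(4 - 8\right)} = \left(5643 + 11919\right) - 8 \left(- \frac{8 + 64}{8 \left(-4\right)}\right) = 17562 - 8 \left(\left(- \frac{1}{8}\right) \left(- \frac{1}{4}\right) 72\right) = 17562 - 18 = 17544$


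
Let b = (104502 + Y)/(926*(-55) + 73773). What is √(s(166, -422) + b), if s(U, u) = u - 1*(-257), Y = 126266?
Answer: I*√80826003661/22843 ≈ 12.446*I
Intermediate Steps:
s(U, u) = 257 + u (s(U, u) = u + 257 = 257 + u)
b = 230768/22843 (b = (104502 + 126266)/(926*(-55) + 73773) = 230768/(-50930 + 73773) = 230768/22843 ≈ 10.102)
√(s(166, -422) + b) = √((257 - 422) + 230768/22843) = √(-165 + 230768/22843) = √(-3538327/22843) = I*√80826003661/22843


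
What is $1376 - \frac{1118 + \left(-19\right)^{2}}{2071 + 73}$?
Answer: $\frac{2948665}{2144} \approx 1375.3$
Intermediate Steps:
$1376 - \frac{1118 + \left(-19\right)^{2}}{2071 + 73} = 1376 - \frac{1118 + 361}{2144} = 1376 - 1479 \cdot \frac{1}{2144} = 1376 - \frac{1479}{2144} = \frac{2948665}{2144}$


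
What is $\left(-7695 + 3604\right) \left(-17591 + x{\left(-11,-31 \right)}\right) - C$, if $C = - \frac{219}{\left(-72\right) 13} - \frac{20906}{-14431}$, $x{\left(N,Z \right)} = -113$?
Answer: $\frac{326100820126073}{4502472} \approx 7.2427 \cdot 10^{7}$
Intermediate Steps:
$C = \frac{7576135}{4502472}$ ($C = - \frac{219}{-936} - - \frac{20906}{14431} = \left(-219\right) \left(- \frac{1}{936}\right) + \frac{20906}{14431} = \frac{73}{312} + \frac{20906}{14431} = \frac{7576135}{4502472} \approx 1.6827$)
$\left(-7695 + 3604\right) \left(-17591 + x{\left(-11,-31 \right)}\right) - C = \left(-7695 + 3604\right) \left(-17591 - 113\right) - \frac{7576135}{4502472} = \left(-4091\right) \left(-17704\right) - \frac{7576135}{4502472} = 72427064 - \frac{7576135}{4502472} = \frac{326100820126073}{4502472}$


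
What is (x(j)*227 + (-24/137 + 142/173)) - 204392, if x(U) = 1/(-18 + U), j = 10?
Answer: -38759616047/189608 ≈ -2.0442e+5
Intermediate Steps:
(x(j)*227 + (-24/137 + 142/173)) - 204392 = (227/(-18 + 10) + (-24/137 + 142/173)) - 204392 = (227/(-8) + (-24*1/137 + 142*(1/173))) - 204392 = (-⅛*227 + (-24/137 + 142/173)) - 204392 = (-227/8 + 15302/23701) - 204392 = -5257711/189608 - 204392 = -38759616047/189608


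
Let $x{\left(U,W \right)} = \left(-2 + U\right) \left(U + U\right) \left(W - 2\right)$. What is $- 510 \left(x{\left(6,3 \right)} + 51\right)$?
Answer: $-50490$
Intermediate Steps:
$x{\left(U,W \right)} = 2 U \left(-2 + U\right) \left(-2 + W\right)$ ($x{\left(U,W \right)} = \left(-2 + U\right) 2 U \left(-2 + W\right) = 2 U \left(-2 + U\right) \left(-2 + W\right)$)
$- 510 \left(x{\left(6,3 \right)} + 51\right) = - 510 \left(2 \cdot 6 \left(4 - 12 - 6 + 6 \cdot 3\right) + 51\right) = - 510 \left(2 \cdot 6 \left(4 - 12 - 6 + 18\right) + 51\right) = - 510 \left(2 \cdot 6 \cdot 4 + 51\right) = - 510 \left(48 + 51\right) = \left(-510\right) 99 = -50490$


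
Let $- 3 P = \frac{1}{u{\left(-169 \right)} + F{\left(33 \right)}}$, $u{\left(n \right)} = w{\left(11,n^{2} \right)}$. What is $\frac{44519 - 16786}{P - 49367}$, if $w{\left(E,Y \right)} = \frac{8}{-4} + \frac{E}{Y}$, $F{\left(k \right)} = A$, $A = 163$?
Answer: $- \frac{382576624068}{681017596093} \approx -0.56177$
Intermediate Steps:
$F{\left(k \right)} = 163$
$w{\left(E,Y \right)} = -2 + \frac{E}{Y}$ ($w{\left(E,Y \right)} = 8 \left(- \frac{1}{4}\right) + \frac{E}{Y} = -2 + \frac{E}{Y}$)
$u{\left(n \right)} = -2 + \frac{11}{n^{2}}$
$P = - \frac{28561}{13794996}$ ($P = - \frac{1}{3 \left(\left(-2 + \frac{11}{28561}\right) + 163\right)} = - \frac{1}{3 \left(- \frac{57111}{28561} + 163\right)} = - \frac{1}{3 \cdot \frac{4598332}{28561}} = \left(- \frac{1}{3}\right) \frac{28561}{4598332} = - \frac{28561}{13794996} \approx -0.0020704$)
$\frac{44519 - 16786}{P - 49367} = \frac{44519 - 16786}{- \frac{28561}{13794996} - 49367} = \frac{27733}{- \frac{681017596093}{13794996}} = 27733 \left(- \frac{13794996}{681017596093}\right) = - \frac{382576624068}{681017596093}$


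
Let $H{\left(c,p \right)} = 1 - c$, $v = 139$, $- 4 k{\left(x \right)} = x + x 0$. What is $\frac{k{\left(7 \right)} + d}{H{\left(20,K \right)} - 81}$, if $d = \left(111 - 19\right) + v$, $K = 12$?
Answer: $- \frac{917}{400} \approx -2.2925$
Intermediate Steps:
$k{\left(x \right)} = - \frac{x}{4}$ ($k{\left(x \right)} = - \frac{x + x 0}{4} = - \frac{x + 0}{4} = - \frac{x}{4}$)
$d = 231$ ($d = \left(111 - 19\right) + 139 = 92 + 139 = 231$)
$\frac{k{\left(7 \right)} + d}{H{\left(20,K \right)} - 81} = \frac{\left(- \frac{1}{4}\right) 7 + 231}{\left(1 - 20\right) - 81} = \frac{- \frac{7}{4} + 231}{\left(1 - 20\right) - 81} = \frac{917}{4 \left(-19 - 81\right)} = \frac{917}{4 \left(-100\right)} = \frac{917}{4} \left(- \frac{1}{100}\right) = - \frac{917}{400}$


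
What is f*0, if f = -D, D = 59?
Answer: 0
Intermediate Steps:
f = -59 (f = -1*59 = -59)
f*0 = -59*0 = 0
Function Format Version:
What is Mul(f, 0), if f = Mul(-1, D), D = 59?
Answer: 0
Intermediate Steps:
f = -59 (f = Mul(-1, 59) = -59)
Mul(f, 0) = Mul(-59, 0) = 0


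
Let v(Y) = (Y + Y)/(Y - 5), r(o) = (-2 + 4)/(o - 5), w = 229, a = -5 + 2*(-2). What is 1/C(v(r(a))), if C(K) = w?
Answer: 1/229 ≈ 0.0043668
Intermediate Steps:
a = -9 (a = -5 - 4 = -9)
r(o) = 2/(-5 + o)
v(Y) = 2*Y/(-5 + Y) (v(Y) = (2*Y)/(-5 + Y) = 2*Y/(-5 + Y))
C(K) = 229
1/C(v(r(a))) = 1/229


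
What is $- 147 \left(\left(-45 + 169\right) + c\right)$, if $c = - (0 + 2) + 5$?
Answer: $-18669$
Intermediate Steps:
$c = 3$ ($c = \left(-1\right) 2 + 5 = -2 + 5 = 3$)
$- 147 \left(\left(-45 + 169\right) + c\right) = - 147 \left(\left(-45 + 169\right) + 3\right) = - 147 \left(124 + 3\right) = \left(-147\right) 127 = -18669$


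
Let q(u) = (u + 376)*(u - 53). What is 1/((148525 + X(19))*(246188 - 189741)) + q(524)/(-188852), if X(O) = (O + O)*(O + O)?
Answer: -897110182607212/399672215651459 ≈ -2.2446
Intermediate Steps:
q(u) = (-53 + u)*(376 + u) (q(u) = (376 + u)*(-53 + u) = (-53 + u)*(376 + u))
X(O) = 4*O² (X(O) = (2*O)*(2*O) = 4*O²)
1/((148525 + X(19))*(246188 - 189741)) + q(524)/(-188852) = 1/((148525 + 4*19²)*(246188 - 189741)) + (-19928 + 524² + 323*524)/(-188852) = 1/((148525 + 4*361)*56447) + (-19928 + 274576 + 169252)*(-1/188852) = (1/56447)/(148525 + 1444) + 423900*(-1/188852) = (1/56447)/149969 - 105975/47213 = (1/149969)*(1/56447) - 105975/47213 = 1/8465300143 - 105975/47213 = -897110182607212/399672215651459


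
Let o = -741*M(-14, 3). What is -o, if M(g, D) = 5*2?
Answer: 7410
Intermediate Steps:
M(g, D) = 10
o = -7410 (o = -741*10 = -7410)
-o = -1*(-7410) = 7410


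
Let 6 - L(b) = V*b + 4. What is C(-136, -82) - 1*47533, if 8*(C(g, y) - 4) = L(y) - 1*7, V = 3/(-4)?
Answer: -760597/16 ≈ -47537.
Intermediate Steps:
V = -¾ (V = 3*(-¼) = -¾ ≈ -0.75000)
L(b) = 2 + 3*b/4 (L(b) = 6 - (-3*b/4 + 4) = 6 - (4 - 3*b/4) = 6 + (-4 + 3*b/4) = 2 + 3*b/4)
C(g, y) = 27/8 + 3*y/32 (C(g, y) = 4 + ((2 + 3*y/4) - 1*7)/8 = 4 + ((2 + 3*y/4) - 7)/8 = 4 + (-5 + 3*y/4)/8 = 4 + (-5/8 + 3*y/32) = 27/8 + 3*y/32)
C(-136, -82) - 1*47533 = (27/8 + (3/32)*(-82)) - 1*47533 = (27/8 - 123/16) - 47533 = -69/16 - 47533 = -760597/16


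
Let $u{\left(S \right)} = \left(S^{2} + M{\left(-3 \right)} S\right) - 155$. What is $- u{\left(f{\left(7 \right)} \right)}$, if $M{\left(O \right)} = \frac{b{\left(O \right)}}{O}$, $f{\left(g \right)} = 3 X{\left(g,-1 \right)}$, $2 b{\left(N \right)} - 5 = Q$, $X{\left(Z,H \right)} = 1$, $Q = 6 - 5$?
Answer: $149$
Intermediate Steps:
$Q = 1$ ($Q = 6 - 5 = 1$)
$b{\left(N \right)} = 3$ ($b{\left(N \right)} = \frac{5}{2} + \frac{1}{2} \cdot 1 = \frac{5}{2} + \frac{1}{2} = 3$)
$f{\left(g \right)} = 3$ ($f{\left(g \right)} = 3 \cdot 1 = 3$)
$M{\left(O \right)} = \frac{3}{O}$
$u{\left(S \right)} = -155 + S^{2} - S$ ($u{\left(S \right)} = \left(S^{2} + \frac{3}{-3} S\right) - 155 = \left(S^{2} + 3 \left(- \frac{1}{3}\right) S\right) - 155 = \left(S^{2} - S\right) - 155 = -155 + S^{2} - S$)
$- u{\left(f{\left(7 \right)} \right)} = - (-155 + 3^{2} - 3) = - (-155 + 9 - 3) = \left(-1\right) \left(-149\right) = 149$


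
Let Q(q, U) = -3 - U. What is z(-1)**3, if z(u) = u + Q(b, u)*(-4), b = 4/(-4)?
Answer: 343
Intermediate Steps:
b = -1 (b = 4*(-1/4) = -1)
z(u) = 12 + 5*u (z(u) = u + (-3 - u)*(-4) = u + (12 + 4*u) = 12 + 5*u)
z(-1)**3 = (12 + 5*(-1))**3 = (12 - 5)**3 = 7**3 = 343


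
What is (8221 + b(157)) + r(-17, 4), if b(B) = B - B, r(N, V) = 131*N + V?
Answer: 5998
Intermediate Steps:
r(N, V) = V + 131*N
b(B) = 0
(8221 + b(157)) + r(-17, 4) = (8221 + 0) + (4 + 131*(-17)) = 8221 + (4 - 2227) = 8221 - 2223 = 5998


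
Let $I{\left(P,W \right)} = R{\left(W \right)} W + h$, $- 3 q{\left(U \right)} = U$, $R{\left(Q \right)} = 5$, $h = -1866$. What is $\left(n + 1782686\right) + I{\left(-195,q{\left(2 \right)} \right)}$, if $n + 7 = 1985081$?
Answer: $\frac{11297672}{3} \approx 3.7659 \cdot 10^{6}$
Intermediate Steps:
$n = 1985074$ ($n = -7 + 1985081 = 1985074$)
$q{\left(U \right)} = - \frac{U}{3}$
$I{\left(P,W \right)} = -1866 + 5 W$ ($I{\left(P,W \right)} = 5 W - 1866 = -1866 + 5 W$)
$\left(n + 1782686\right) + I{\left(-195,q{\left(2 \right)} \right)} = \left(1985074 + 1782686\right) - \left(1866 - 5 \left(\left(- \frac{1}{3}\right) 2\right)\right) = 3767760 + \left(-1866 + 5 \left(- \frac{2}{3}\right)\right) = 3767760 - \frac{5608}{3} = \frac{11297672}{3}$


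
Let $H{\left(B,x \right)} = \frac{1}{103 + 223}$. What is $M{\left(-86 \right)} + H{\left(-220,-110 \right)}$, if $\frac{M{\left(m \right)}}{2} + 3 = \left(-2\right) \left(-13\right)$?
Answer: $\frac{14997}{326} \approx 46.003$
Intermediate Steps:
$H{\left(B,x \right)} = \frac{1}{326}$
$M{\left(m \right)} = 46$ ($M{\left(m \right)} = -6 + 2 \left(\left(-2\right) \left(-13\right)\right) = -6 + 2 \cdot 26 = -6 + 52 = 46$)
$M{\left(-86 \right)} + H{\left(-220,-110 \right)} = 46 + \frac{1}{326} = \frac{14997}{326}$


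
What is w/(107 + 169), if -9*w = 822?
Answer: -137/414 ≈ -0.33092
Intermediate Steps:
w = -274/3 (w = -⅑*822 = -274/3 ≈ -91.333)
w/(107 + 169) = -274/(3*(107 + 169)) = -274/3/276 = -274/3*1/276 = -137/414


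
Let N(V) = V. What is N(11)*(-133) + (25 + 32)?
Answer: -1406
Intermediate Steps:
N(11)*(-133) + (25 + 32) = 11*(-133) + (25 + 32) = -1463 + 57 = -1406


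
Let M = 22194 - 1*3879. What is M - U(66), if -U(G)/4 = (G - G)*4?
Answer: 18315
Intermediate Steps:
U(G) = 0 (U(G) = -4*(G - G)*4 = -0*4 = -4*0 = 0)
M = 18315 (M = 22194 - 3879 = 18315)
M - U(66) = 18315 - 1*0 = 18315 + 0 = 18315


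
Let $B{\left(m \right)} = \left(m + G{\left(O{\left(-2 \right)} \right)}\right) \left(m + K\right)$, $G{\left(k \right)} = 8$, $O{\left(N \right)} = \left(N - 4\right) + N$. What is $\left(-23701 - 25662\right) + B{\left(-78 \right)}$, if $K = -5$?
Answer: $-43553$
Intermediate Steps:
$O{\left(N \right)} = -4 + 2 N$ ($O{\left(N \right)} = \left(-4 + N\right) + N = -4 + 2 N$)
$B{\left(m \right)} = \left(-5 + m\right) \left(8 + m\right)$ ($B{\left(m \right)} = \left(m + 8\right) \left(m - 5\right) = \left(8 + m\right) \left(-5 + m\right) = \left(-5 + m\right) \left(8 + m\right)$)
$\left(-23701 - 25662\right) + B{\left(-78 \right)} = \left(-23701 - 25662\right) + \left(-40 + \left(-78\right)^{2} + 3 \left(-78\right)\right) = -49363 - -5810 = -49363 + 5810 = -43553$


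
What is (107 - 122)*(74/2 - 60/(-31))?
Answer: -18105/31 ≈ -584.03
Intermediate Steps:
(107 - 122)*(74/2 - 60/(-31)) = -15*(74*(1/2) - 60*(-1/31)) = -15*(37 + 60/31) = -15*1207/31 = -18105/31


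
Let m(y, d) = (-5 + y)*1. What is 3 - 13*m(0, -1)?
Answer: 68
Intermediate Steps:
m(y, d) = -5 + y
3 - 13*m(0, -1) = 3 - 13*(-5 + 0) = 3 - 13*(-5) = 3 + 65 = 68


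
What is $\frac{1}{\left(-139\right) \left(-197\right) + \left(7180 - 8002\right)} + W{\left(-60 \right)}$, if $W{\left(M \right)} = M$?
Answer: $- \frac{1593659}{26561} \approx -60.0$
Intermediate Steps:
$\frac{1}{\left(-139\right) \left(-197\right) + \left(7180 - 8002\right)} + W{\left(-60 \right)} = \frac{1}{\left(-139\right) \left(-197\right) + \left(7180 - 8002\right)} - 60 = \frac{1}{27383 - 822} - 60 = \frac{1}{26561} - 60 = - \frac{1593659}{26561}$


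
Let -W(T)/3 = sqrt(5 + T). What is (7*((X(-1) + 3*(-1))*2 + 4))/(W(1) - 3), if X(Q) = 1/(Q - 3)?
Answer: -7/6 + 7*sqrt(6)/6 ≈ 1.6911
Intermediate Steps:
X(Q) = 1/(-3 + Q)
W(T) = -3*sqrt(5 + T)
(7*((X(-1) + 3*(-1))*2 + 4))/(W(1) - 3) = (7*((1/(-3 - 1) + 3*(-1))*2 + 4))/(-3*sqrt(5 + 1) - 3) = (7*((1/(-4) - 3)*2 + 4))/(-3*sqrt(6) - 3) = (7*((-1/4 - 3)*2 + 4))/(-3 - 3*sqrt(6)) = (7*(-13/4*2 + 4))/(-3 - 3*sqrt(6)) = (7*(-13/2 + 4))/(-3 - 3*sqrt(6)) = (7*(-5/2))/(-3 - 3*sqrt(6)) = -35/(2*(-3 - 3*sqrt(6)))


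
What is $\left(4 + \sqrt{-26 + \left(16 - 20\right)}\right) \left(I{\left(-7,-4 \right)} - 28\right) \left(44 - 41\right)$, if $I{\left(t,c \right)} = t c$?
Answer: $0$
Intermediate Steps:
$I{\left(t,c \right)} = c t$
$\left(4 + \sqrt{-26 + \left(16 - 20\right)}\right) \left(I{\left(-7,-4 \right)} - 28\right) \left(44 - 41\right) = \left(4 + \sqrt{-26 + \left(16 - 20\right)}\right) \left(\left(-4\right) \left(-7\right) - 28\right) \left(44 - 41\right) = \left(4 + \sqrt{-26 + \left(16 - 20\right)}\right) \left(28 - 28\right) 3 = \left(4 + \sqrt{-26 - 4}\right) 0 \cdot 3 = \left(4 + \sqrt{-30}\right) 0 = \left(4 + i \sqrt{30}\right) 0 = 0$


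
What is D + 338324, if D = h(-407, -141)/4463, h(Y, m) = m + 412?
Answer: 1509940283/4463 ≈ 3.3832e+5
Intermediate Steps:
h(Y, m) = 412 + m
D = 271/4463 (D = (412 - 141)/4463 = 271*(1/4463) = 271/4463 ≈ 0.060722)
D + 338324 = 271/4463 + 338324 = 1509940283/4463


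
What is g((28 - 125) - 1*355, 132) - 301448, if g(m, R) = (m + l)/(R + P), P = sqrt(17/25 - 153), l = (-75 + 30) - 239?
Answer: 8*(-37681*sqrt(238) + 6217480*I)/(sqrt(238) - 165*I) ≈ -3.0145e+5 + 0.51681*I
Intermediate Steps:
l = -284 (l = -45 - 239 = -284)
P = 4*I*sqrt(238)/5 (P = sqrt(17*(1/25) - 153) = sqrt(17/25 - 153) = sqrt(-3808/25) = 4*I*sqrt(238)/5 ≈ 12.342*I)
g(m, R) = (-284 + m)/(R + 4*I*sqrt(238)/5) (g(m, R) = (m - 284)/(R + 4*I*sqrt(238)/5) = (-284 + m)/(R + 4*I*sqrt(238)/5))
g((28 - 125) - 1*355, 132) - 301448 = 5*(-284 + ((28 - 125) - 1*355))/(5*132 + 4*I*sqrt(238)) - 301448 = 5*(-284 + (-97 - 355))/(660 + 4*I*sqrt(238)) - 301448 = 5*(-284 - 452)/(660 + 4*I*sqrt(238)) - 301448 = 5*(-736)/(660 + 4*I*sqrt(238)) - 301448 = -3680/(660 + 4*I*sqrt(238)) - 301448 = -301448 - 3680/(660 + 4*I*sqrt(238))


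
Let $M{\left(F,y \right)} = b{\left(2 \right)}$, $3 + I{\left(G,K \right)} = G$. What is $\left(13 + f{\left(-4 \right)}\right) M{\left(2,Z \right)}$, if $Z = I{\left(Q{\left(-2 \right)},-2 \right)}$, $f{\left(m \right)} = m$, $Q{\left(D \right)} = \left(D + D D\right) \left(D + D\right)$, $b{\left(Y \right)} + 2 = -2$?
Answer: $-36$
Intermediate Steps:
$b{\left(Y \right)} = -4$ ($b{\left(Y \right)} = -2 - 2 = -4$)
$Q{\left(D \right)} = 2 D \left(D + D^{2}\right)$ ($Q{\left(D \right)} = \left(D + D^{2}\right) 2 D = 2 D \left(D + D^{2}\right)$)
$I{\left(G,K \right)} = -3 + G$
$Z = -11$ ($Z = -3 + 2 \left(-2\right)^{2} \left(1 - 2\right) = -3 + 2 \cdot 4 \left(-1\right) = -3 - 8 = -11$)
$M{\left(F,y \right)} = -4$
$\left(13 + f{\left(-4 \right)}\right) M{\left(2,Z \right)} = \left(13 - 4\right) \left(-4\right) = 9 \left(-4\right) = -36$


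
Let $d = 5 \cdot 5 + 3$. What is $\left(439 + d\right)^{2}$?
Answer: $218089$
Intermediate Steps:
$d = 28$ ($d = 25 + 3 = 28$)
$\left(439 + d\right)^{2} = \left(439 + 28\right)^{2} = 467^{2} = 218089$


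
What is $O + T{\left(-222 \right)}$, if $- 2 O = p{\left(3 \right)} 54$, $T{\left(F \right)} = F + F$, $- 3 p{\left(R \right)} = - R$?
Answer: $-471$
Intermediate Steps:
$p{\left(R \right)} = \frac{R}{3}$ ($p{\left(R \right)} = - \frac{\left(-1\right) R}{3} = \frac{R}{3}$)
$T{\left(F \right)} = 2 F$
$O = -27$ ($O = - \frac{\frac{1}{3} \cdot 3 \cdot 54}{2} = - \frac{1 \cdot 54}{2} = \left(- \frac{1}{2}\right) 54 = -27$)
$O + T{\left(-222 \right)} = -27 + 2 \left(-222\right) = -27 - 444 = -471$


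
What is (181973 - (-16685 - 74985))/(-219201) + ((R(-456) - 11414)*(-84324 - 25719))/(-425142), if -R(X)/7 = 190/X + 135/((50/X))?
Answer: -149955883770929/207092336760 ≈ -724.10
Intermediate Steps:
R(X) = -1330/X - 189*X/10 (R(X) = -7*(190/X + 135/((50/X))) = -7*(190/X + 135*(X/50)) = -7*(190/X + 27*X/10) = -1330/X - 189*X/10)
(181973 - (-16685 - 74985))/(-219201) + ((R(-456) - 11414)*(-84324 - 25719))/(-425142) = (181973 - (-16685 - 74985))/(-219201) + (((-1330/(-456) - 189/10*(-456)) - 11414)*(-84324 - 25719))/(-425142) = (181973 - 1*(-91670))*(-1/219201) + (((-1330*(-1/456) + 43092/5) - 11414)*(-110043))*(-1/425142) = (181973 + 91670)*(-1/219201) + (((35/12 + 43092/5) - 11414)*(-110043))*(-1/425142) = 273643*(-1/219201) + ((517279/60 - 11414)*(-110043))*(-1/425142) = -273643/219201 - 167561/60*(-110043)*(-1/425142) = -273643/219201 + (6146305041/20)*(-1/425142) = -273643/219201 - 2048768347/2834280 = -149955883770929/207092336760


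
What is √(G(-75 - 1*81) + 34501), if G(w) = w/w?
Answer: √34502 ≈ 185.75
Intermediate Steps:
G(w) = 1
√(G(-75 - 1*81) + 34501) = √(1 + 34501) = √34502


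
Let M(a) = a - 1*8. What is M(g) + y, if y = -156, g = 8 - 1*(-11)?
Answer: -145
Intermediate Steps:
g = 19 (g = 8 + 11 = 19)
M(a) = -8 + a (M(a) = a - 8 = -8 + a)
M(g) + y = (-8 + 19) - 156 = 11 - 156 = -145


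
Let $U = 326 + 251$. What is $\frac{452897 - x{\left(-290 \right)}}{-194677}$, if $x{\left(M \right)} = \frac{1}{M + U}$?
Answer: $- \frac{129981438}{55872299} \approx -2.3264$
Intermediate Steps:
$U = 577$
$x{\left(M \right)} = \frac{1}{577 + M}$ ($x{\left(M \right)} = \frac{1}{M + 577} = \frac{1}{577 + M}$)
$\frac{452897 - x{\left(-290 \right)}}{-194677} = \frac{452897 - \frac{1}{577 - 290}}{-194677} = \left(452897 - \frac{1}{287}\right) \left(- \frac{1}{194677}\right) = \frac{129981438}{287} \left(- \frac{1}{194677}\right) = - \frac{129981438}{55872299}$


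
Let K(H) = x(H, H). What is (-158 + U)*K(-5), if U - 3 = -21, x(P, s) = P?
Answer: 880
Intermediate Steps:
U = -18 (U = 3 - 21 = -18)
K(H) = H
(-158 + U)*K(-5) = (-158 - 18)*(-5) = -176*(-5) = 880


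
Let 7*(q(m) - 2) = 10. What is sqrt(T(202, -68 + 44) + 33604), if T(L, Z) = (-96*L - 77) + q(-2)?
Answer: sqrt(692783)/7 ≈ 118.91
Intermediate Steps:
q(m) = 24/7 (q(m) = 2 + (1/7)*10 = 2 + 10/7 = 24/7)
T(L, Z) = -515/7 - 96*L (T(L, Z) = (-96*L - 77) + 24/7 = (-77 - 96*L) + 24/7 = -515/7 - 96*L)
sqrt(T(202, -68 + 44) + 33604) = sqrt((-515/7 - 96*202) + 33604) = sqrt((-515/7 - 19392) + 33604) = sqrt(-136259/7 + 33604) = sqrt(98969/7) = sqrt(692783)/7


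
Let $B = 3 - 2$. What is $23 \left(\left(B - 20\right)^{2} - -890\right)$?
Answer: $28773$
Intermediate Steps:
$B = 1$ ($B = 3 - 2 = 1$)
$23 \left(\left(B - 20\right)^{2} - -890\right) = 23 \left(\left(1 - 20\right)^{2} - -890\right) = 23 \left(\left(-19\right)^{2} + 890\right) = 23 \left(361 + 890\right) = 23 \cdot 1251 = 28773$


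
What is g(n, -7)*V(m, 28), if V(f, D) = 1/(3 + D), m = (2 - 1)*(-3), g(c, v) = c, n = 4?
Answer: 4/31 ≈ 0.12903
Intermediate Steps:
m = -3 (m = 1*(-3) = -3)
g(n, -7)*V(m, 28) = 4/(3 + 28) = 4/31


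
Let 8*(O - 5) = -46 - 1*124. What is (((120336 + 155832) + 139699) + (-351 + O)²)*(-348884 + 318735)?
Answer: -265667953117/16 ≈ -1.6604e+10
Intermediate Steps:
O = -65/4 (O = 5 + (-46 - 1*124)/8 = 5 + (-46 - 124)/8 = 5 + (⅛)*(-170) = 5 - 85/4 = -65/4 ≈ -16.250)
(((120336 + 155832) + 139699) + (-351 + O)²)*(-348884 + 318735) = (((120336 + 155832) + 139699) + (-351 - 65/4)²)*(-348884 + 318735) = ((276168 + 139699) + (-1469/4)²)*(-30149) = (415867 + 2157961/16)*(-30149) = (8811833/16)*(-30149) = -265667953117/16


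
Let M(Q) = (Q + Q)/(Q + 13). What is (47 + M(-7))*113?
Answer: 15142/3 ≈ 5047.3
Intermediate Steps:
M(Q) = 2*Q/(13 + Q) (M(Q) = (2*Q)/(13 + Q) = 2*Q/(13 + Q))
(47 + M(-7))*113 = (47 + 2*(-7)/(13 - 7))*113 = (47 + 2*(-7)/6)*113 = (47 + 2*(-7)*(⅙))*113 = (47 - 7/3)*113 = (134/3)*113 = 15142/3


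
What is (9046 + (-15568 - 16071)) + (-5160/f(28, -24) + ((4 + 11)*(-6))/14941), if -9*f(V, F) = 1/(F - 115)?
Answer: -96784107663/14941 ≈ -6.4778e+6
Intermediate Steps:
f(V, F) = -1/(9*(-115 + F)) (f(V, F) = -1/(9*(F - 115)) = -1/(9*(-115 + F)))
(9046 + (-15568 - 16071)) + (-5160/f(28, -24) + ((4 + 11)*(-6))/14941) = (9046 + (-15568 - 16071)) + (-5160/((-1/(-1035 + 9*(-24)))) + ((4 + 11)*(-6))/14941) = (9046 - 31639) + (-5160/((-1/(-1035 - 216))) + (15*(-6))*(1/14941)) = -22593 + (-5160/((-1/(-1251))) - 90*1/14941) = -22593 + (-5160/((-1*(-1/1251))) - 90/14941) = -22593 + (-5160/1/1251 - 90/14941) = -22593 + (-5160*1251 - 90/14941) = -22593 + (-6455160 - 90/14941) = -22593 - 96446545650/14941 = -96784107663/14941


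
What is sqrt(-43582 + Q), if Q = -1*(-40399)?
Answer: I*sqrt(3183) ≈ 56.418*I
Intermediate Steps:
Q = 40399
sqrt(-43582 + Q) = sqrt(-43582 + 40399) = sqrt(-3183) = I*sqrt(3183)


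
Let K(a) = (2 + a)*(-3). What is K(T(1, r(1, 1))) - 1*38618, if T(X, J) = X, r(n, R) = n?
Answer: -38627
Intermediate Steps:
K(a) = -6 - 3*a
K(T(1, r(1, 1))) - 1*38618 = (-6 - 3*1) - 1*38618 = (-6 - 3) - 38618 = -9 - 38618 = -38627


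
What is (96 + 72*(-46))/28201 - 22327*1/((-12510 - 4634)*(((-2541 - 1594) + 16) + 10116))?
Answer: -330015574961/2899417230168 ≈ -0.11382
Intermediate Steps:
(96 + 72*(-46))/28201 - 22327*1/((-12510 - 4634)*(((-2541 - 1594) + 16) + 10116)) = (96 - 3312)*(1/28201) - 22327*(-1/(17144*((-4135 + 16) + 10116))) = -3216*1/28201 - 22327*(-1/(17144*(-4119 + 10116))) = -3216/28201 - 22327/((-17144*5997)) = -3216/28201 - 22327/(-102812568) = -3216/28201 - 22327*(-1/102812568) = -3216/28201 + 22327/102812568 = -330015574961/2899417230168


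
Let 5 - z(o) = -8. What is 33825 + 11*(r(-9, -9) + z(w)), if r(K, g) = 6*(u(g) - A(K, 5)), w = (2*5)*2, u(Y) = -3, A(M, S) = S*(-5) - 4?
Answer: 35684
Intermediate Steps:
A(M, S) = -4 - 5*S (A(M, S) = -5*S - 4 = -4 - 5*S)
w = 20 (w = 10*2 = 20)
r(K, g) = 156 (r(K, g) = 6*(-3 - (-4 - 5*5)) = 6*(-3 - (-4 - 25)) = 6*(-3 - 1*(-29)) = 6*(-3 + 29) = 6*26 = 156)
z(o) = 13 (z(o) = 5 - 1*(-8) = 5 + 8 = 13)
33825 + 11*(r(-9, -9) + z(w)) = 33825 + 11*(156 + 13) = 33825 + 11*169 = 33825 + 1859 = 35684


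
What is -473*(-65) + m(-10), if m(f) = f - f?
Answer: 30745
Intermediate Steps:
m(f) = 0
-473*(-65) + m(-10) = -473*(-65) + 0 = 30745 + 0 = 30745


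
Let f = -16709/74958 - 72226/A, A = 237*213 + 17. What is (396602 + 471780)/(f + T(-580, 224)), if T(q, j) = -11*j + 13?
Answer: -7573789867332/21391369061 ≈ -354.06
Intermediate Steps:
A = 50498 (A = 50481 + 17 = 50498)
T(q, j) = 13 - 11*j
f = -14418635/8721726 (f = -16709/74958 - 72226/50498 = -16709*1/74958 - 72226*1/50498 = -539/2418 - 5159/3607 = -14418635/8721726 ≈ -1.6532)
(396602 + 471780)/(f + T(-580, 224)) = (396602 + 471780)/(-14418635/8721726 + (13 - 11*224)) = 868382/(-14418635/8721726 + (13 - 2464)) = 868382/(-14418635/8721726 - 2451) = 868382/(-21391369061/8721726) = 868382*(-8721726/21391369061) = -7573789867332/21391369061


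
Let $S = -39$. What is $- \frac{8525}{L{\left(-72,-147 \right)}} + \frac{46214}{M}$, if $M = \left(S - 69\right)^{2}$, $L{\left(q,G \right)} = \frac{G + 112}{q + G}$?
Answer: $- \frac{2177477891}{40824} \approx -53338.0$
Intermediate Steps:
$L{\left(q,G \right)} = \frac{112 + G}{G + q}$
$M = 11664$ ($M = \left(-39 - 69\right)^{2} = \left(-108\right)^{2} = 11664$)
$- \frac{8525}{L{\left(-72,-147 \right)}} + \frac{46214}{M} = - \frac{8525}{\frac{1}{-147 - 72} \left(112 - 147\right)} + \frac{46214}{11664} = - \frac{8525}{\frac{1}{-219} \left(-35\right)} + 46214 \cdot \frac{1}{11664} = - \frac{8525}{\left(- \frac{1}{219}\right) \left(-35\right)} + \frac{23107}{5832} = - \frac{8525}{\frac{35}{219}} + \frac{23107}{5832} = \left(-8525\right) \frac{219}{35} + \frac{23107}{5832} = - \frac{373395}{7} + \frac{23107}{5832} = - \frac{2177477891}{40824}$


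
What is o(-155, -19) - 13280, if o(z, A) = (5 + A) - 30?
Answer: -13324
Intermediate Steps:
o(z, A) = -25 + A
o(-155, -19) - 13280 = (-25 - 19) - 13280 = -44 - 13280 = -13324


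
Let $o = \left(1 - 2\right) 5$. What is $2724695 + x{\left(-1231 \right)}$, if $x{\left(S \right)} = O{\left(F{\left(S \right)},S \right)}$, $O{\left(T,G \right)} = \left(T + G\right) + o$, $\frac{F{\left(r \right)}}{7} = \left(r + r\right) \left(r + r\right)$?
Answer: $45153567$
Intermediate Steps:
$o = -5$ ($o = \left(-1\right) 5 = -5$)
$F{\left(r \right)} = 28 r^{2}$ ($F{\left(r \right)} = 7 \left(r + r\right) \left(r + r\right) = 7 \cdot 2 r 2 r = 7 \cdot 4 r^{2} = 28 r^{2}$)
$O{\left(T,G \right)} = -5 + G + T$ ($O{\left(T,G \right)} = \left(T + G\right) - 5 = \left(G + T\right) - 5 = -5 + G + T$)
$x{\left(S \right)} = -5 + S + 28 S^{2}$
$2724695 + x{\left(-1231 \right)} = 2724695 - \left(1236 - 42430108\right) = 2724695 - -42428872 = 2724695 + 42428872 = 45153567$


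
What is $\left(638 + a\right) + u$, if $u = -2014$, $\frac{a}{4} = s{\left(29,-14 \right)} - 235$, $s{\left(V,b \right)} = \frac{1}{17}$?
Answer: $- \frac{39368}{17} \approx -2315.8$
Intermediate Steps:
$s{\left(V,b \right)} = \frac{1}{17}$
$a = - \frac{15976}{17}$ ($a = 4 \left(\frac{1}{17} - 235\right) = 4 \left(- \frac{3994}{17}\right) = - \frac{15976}{17} \approx -939.76$)
$\left(638 + a\right) + u = \left(638 - \frac{15976}{17}\right) - 2014 = - \frac{5130}{17} - 2014 = - \frac{39368}{17}$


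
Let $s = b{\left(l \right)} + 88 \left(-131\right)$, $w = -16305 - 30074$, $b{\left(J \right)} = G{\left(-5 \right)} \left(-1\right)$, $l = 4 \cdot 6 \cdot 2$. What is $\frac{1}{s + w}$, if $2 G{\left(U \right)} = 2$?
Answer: $- \frac{1}{57908} \approx -1.7269 \cdot 10^{-5}$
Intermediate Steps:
$l = 48$ ($l = 24 \cdot 2 = 48$)
$G{\left(U \right)} = 1$ ($G{\left(U \right)} = \frac{1}{2} \cdot 2 = 1$)
$b{\left(J \right)} = -1$ ($b{\left(J \right)} = 1 \left(-1\right) = -1$)
$w = -46379$ ($w = -16305 - 30074 = -46379$)
$s = -11529$ ($s = -1 + 88 \left(-131\right) = -1 - 11528 = -11529$)
$\frac{1}{s + w} = \frac{1}{-11529 - 46379} = \frac{1}{-57908} = - \frac{1}{57908}$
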